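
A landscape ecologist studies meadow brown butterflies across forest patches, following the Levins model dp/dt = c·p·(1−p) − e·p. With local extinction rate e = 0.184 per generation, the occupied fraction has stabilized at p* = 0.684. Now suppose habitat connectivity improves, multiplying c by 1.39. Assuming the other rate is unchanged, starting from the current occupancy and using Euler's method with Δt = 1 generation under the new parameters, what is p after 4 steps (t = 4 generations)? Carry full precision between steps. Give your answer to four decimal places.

Balance c(1−p*) = e gives c = e/(1 − 0.68400) = 0.184/0.31600 = 0.58228.
Starting from p₀ = 0.68400; update p ← p + (dp/dt)·Δt with the new parameters.
  1  |  dp/dt·Δt = +0.049084  |  p_1 = 0.733084
  2  |  dp/dt·Δt = +0.023483  |  p_2 = 0.756567
  3  |  dp/dt·Δt = +0.009856  |  p_3 = 0.766422
  4  |  dp/dt·Δt = +0.003870  |  p_4 = 0.770293

0.7703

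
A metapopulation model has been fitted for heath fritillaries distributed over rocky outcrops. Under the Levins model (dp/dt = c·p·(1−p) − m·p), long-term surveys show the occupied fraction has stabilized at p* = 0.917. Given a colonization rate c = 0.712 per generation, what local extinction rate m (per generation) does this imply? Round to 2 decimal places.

At equilibrium c(1−p*) = m.
m = 0.712 × (1 − 0.917) = 0.712 × 0.0830 = 0.0591.

0.06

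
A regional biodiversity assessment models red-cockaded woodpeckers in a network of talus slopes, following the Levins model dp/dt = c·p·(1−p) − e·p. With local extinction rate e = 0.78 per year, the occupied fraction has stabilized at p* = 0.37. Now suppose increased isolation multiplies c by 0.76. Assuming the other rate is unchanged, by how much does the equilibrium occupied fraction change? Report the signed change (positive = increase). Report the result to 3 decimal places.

Balance c(1−p*) = e gives c = e/(1 − 0.37000) = 0.78/0.63000 = 1.23810.
New p* = 1 − e/c = 1 − 0.78000/0.94096 = 0.17106.
Δp* = 0.17106 − 0.37000 = -0.19894.

-0.199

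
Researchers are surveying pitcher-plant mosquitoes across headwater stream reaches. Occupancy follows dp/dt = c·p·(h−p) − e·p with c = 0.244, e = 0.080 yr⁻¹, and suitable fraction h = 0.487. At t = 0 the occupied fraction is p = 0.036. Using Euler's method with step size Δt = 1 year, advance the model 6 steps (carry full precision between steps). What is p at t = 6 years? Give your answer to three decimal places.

Update rule: p ← p + [c·p·(h−p) − e·p]·Δt with Δt = 1.
step 1: Δp = +0.00108, p = 0.03708
step 2: Δp = +0.00110, p = 0.03819
step 3: Δp = +0.00113, p = 0.03931
step 4: Δp = +0.00115, p = 0.04046
step 5: Δp = +0.00117, p = 0.04163
step 6: Δp = +0.00119, p = 0.04283

0.043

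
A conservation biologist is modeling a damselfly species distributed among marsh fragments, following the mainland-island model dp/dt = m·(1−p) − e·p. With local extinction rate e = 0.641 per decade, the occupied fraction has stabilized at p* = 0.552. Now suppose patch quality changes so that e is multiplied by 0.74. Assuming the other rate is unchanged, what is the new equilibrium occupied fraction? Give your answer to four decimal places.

Balance m(1−p*) = e·p* gives m = e·p*/(1−p*) = 0.641×0.55200/0.44800 = 0.78980.
New p* = m/(m+e) = 0.78980/(0.78980+0.47434) = 0.62477.

0.6248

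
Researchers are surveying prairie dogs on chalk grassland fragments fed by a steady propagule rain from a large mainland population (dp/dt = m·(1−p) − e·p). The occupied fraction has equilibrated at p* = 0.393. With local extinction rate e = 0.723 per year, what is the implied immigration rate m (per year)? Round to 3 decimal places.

At equilibrium m(1−p*) = e·p*, so m = e·p*/(1−p*).
m = 0.723 × 0.393 / 0.6070 = 0.2841/0.6070 = 0.4681.

0.468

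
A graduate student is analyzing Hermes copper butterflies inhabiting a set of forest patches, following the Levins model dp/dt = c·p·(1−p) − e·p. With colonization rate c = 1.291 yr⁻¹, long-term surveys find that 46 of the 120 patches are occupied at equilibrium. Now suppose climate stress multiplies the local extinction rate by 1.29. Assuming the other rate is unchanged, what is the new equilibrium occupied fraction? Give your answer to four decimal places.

Observed p* = 46/120 = 0.38333.
Balance c(1−p*) = e gives e = 1.291×(1 − 0.38333) = 0.79612.
New p* = 1 − e/c = 1 − 1.02699/1.29100 = 0.20450.

0.2045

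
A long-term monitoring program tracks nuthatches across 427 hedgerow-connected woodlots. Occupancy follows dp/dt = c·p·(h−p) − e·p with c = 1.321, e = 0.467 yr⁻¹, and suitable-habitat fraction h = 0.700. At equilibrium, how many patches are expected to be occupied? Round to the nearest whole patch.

148

p* = h − e/c = 0.700 − 0.3535 = 0.3465.
Expected occupied patches = N × p* = 427 × 0.3465 = 147.95 ≈ 148.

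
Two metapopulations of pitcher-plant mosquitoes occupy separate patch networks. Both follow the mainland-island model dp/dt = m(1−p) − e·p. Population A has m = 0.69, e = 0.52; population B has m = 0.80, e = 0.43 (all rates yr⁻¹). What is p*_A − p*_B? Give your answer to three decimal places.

-0.080

A: p*_A = m/(m+e) = 0.69/1.2100 = 0.5702.
B: p*_B = 0.80/1.2300 = 0.6504.
p*_A − p*_B = 0.5702 − 0.6504 = -0.0802.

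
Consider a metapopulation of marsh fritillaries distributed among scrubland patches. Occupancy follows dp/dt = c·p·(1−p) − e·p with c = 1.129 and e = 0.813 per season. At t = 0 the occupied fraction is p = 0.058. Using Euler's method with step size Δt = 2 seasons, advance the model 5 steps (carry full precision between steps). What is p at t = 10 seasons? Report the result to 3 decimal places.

0.244

Update rule: p ← p + [c·p·(1−p) − e·p]·Δt with Δt = 2.
t = 2: p = 0.05800 + (+0.02906) = 0.08706
t = 4: p = 0.08706 + (+0.03791) = 0.12497
t = 6: p = 0.12497 + (+0.04372) = 0.16868
t = 8: p = 0.16868 + (+0.04236) = 0.21104
t = 10: p = 0.21104 + (+0.03281) = 0.24385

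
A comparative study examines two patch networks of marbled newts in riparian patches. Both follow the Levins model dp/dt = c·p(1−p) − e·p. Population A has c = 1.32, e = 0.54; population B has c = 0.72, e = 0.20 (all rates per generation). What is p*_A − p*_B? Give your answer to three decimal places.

-0.131

A: p*_A = 1 − 0.54/1.32 = 0.5909.
B: p*_B = 1 − 0.20/0.72 = 0.7222.
p*_A − p*_B = 0.5909 − 0.7222 = -0.1313.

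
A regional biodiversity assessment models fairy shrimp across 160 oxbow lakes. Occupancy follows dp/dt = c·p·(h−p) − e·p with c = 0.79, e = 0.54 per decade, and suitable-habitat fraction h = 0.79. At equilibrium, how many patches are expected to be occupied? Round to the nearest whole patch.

p* = h − e/c = 0.79 − 0.6835 = 0.1065.
Expected occupied patches = N × p* = 160 × 0.1065 = 17.03 ≈ 17.

17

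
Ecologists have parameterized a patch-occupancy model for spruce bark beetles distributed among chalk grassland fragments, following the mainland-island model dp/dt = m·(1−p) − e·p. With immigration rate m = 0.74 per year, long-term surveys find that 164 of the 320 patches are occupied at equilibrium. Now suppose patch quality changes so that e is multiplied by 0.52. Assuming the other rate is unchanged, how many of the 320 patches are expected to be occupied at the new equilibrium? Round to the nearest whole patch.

214

Observed p* = 164/320 = 0.51250.
Balance m(1−p*) = e·p* gives e = m(1−p*)/p* = 0.74×0.48750/0.51250 = 0.70390.
New p* = m/(m+e) = 0.74000/(0.74000+0.36603) = 0.66906.
Expected occupied = 320 × 0.66906 = 214.10 ≈ 214.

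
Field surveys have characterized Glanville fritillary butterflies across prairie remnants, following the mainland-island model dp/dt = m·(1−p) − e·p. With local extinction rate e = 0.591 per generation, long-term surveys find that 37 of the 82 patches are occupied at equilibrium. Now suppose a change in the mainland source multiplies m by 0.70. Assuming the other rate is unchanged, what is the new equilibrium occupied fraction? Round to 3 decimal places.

Observed p* = 37/82 = 0.45122.
Balance m(1−p*) = e·p* gives m = e·p*/(1−p*) = 0.591×0.45122/0.54878 = 0.48593.
New p* = m/(m+e) = 0.34015/(0.34015+0.59100) = 0.36530.

0.365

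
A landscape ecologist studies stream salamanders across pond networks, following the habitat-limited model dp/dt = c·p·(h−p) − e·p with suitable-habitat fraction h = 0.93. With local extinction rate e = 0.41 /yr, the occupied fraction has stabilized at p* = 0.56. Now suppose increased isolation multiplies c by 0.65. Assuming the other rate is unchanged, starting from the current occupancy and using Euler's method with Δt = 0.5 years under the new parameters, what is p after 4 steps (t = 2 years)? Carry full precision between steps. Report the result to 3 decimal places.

0.449

Balance c(h−p*) = e gives c = e/(0.93 − 0.56000) = 0.41/0.37000 = 1.10811.
Starting from p₀ = 0.56000; update p ← p + (dp/dt)·Δt with the new parameters.
p: 0.56000 → 0.51982  (Δp = -0.04018)
p: 0.51982 → 0.49004  (Δp = -0.02978)
p: 0.49004 → 0.46723  (Δp = -0.02281)
p: 0.46723 → 0.44932  (Δp = -0.01791)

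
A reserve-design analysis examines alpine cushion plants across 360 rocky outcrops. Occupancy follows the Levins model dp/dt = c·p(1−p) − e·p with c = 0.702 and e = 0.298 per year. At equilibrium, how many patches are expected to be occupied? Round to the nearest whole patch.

p* = 1 − e/c = 1 − 0.298/0.702 = 0.5755.
Expected occupied patches = N × p* = 360 × 0.5755 = 207.18 ≈ 207.

207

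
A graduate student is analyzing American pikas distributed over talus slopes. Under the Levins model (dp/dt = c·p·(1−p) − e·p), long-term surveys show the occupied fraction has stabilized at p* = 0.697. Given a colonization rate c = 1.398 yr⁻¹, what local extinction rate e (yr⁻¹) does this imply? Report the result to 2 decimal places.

At equilibrium c(1−p*) = e.
e = 1.398 × (1 − 0.697) = 1.398 × 0.3030 = 0.4236.

0.42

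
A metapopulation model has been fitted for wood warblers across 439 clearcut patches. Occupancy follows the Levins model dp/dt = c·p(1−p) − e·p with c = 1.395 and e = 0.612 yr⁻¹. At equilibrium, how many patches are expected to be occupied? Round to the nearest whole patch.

246

p* = 1 − e/c = 1 − 0.612/1.395 = 0.5613.
Expected occupied patches = N × p* = 439 × 0.5613 = 246.41 ≈ 246.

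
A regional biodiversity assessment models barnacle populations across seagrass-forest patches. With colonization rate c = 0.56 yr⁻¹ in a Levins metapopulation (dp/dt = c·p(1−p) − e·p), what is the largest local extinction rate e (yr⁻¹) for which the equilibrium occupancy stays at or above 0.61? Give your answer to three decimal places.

0.218

1 − e/c ≥ 0.61 ⇒ e ≤ c(1 − 0.61) = 0.56 × 0.3900.
e_max = 0.2184.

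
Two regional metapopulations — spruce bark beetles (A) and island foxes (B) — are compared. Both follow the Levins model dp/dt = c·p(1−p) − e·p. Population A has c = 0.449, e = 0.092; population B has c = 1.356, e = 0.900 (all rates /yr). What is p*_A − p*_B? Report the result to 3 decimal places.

A: p*_A = 1 − 0.092/0.449 = 0.7951.
B: p*_B = 1 − 0.900/1.356 = 0.3363.
p*_A − p*_B = 0.7951 − 0.3363 = 0.4588.

0.459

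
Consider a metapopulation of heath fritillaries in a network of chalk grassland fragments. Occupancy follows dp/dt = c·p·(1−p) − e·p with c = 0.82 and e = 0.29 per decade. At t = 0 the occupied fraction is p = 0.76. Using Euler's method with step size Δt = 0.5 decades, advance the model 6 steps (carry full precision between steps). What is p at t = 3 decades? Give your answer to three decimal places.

0.661

Update rule: p ← p + [c·p·(1−p) − e·p]·Δt with Δt = 0.5.
  1  |  dp/dt·Δt = -0.035416  |  p_1 = 0.724584
  2  |  dp/dt·Δt = -0.023244  |  p_2 = 0.701340
  3  |  dp/dt·Δt = -0.015815  |  p_3 = 0.685525
  4  |  dp/dt·Δt = -0.011013  |  p_4 = 0.674512
  5  |  dp/dt·Δt = -0.007791  |  p_5 = 0.666721
  6  |  dp/dt·Δt = -0.005571  |  p_6 = 0.661150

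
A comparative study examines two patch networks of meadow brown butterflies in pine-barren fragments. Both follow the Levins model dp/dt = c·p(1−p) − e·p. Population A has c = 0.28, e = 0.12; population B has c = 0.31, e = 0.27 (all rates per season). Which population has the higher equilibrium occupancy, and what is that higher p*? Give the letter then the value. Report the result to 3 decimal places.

A: p*_A = 1 − 0.12/0.28 = 0.5714.
B: p*_B = 1 − 0.27/0.31 = 0.1290.
A is higher at 0.5714.

A, 0.571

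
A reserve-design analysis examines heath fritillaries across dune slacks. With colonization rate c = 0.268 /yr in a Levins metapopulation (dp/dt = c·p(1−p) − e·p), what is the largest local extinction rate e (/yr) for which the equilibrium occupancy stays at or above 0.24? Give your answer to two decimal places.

1 − e/c ≥ 0.24 ⇒ e ≤ c(1 − 0.24) = 0.268 × 0.7600.
e_max = 0.2037.

0.20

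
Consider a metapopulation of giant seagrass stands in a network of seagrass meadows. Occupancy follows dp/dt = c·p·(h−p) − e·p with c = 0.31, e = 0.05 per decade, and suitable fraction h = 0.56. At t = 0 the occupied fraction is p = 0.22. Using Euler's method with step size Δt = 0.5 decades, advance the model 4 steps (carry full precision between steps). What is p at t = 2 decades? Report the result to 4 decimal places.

0.2441

Update rule: p ← p + [c·p·(h−p) − e·p]·Δt with Δt = 0.5.
t = 0.5: p = 0.22000 + (+0.00609) = 0.22609
t = 1: p = 0.22609 + (+0.00605) = 0.23214
t = 1.5: p = 0.23214 + (+0.00599) = 0.23814
t = 2: p = 0.23814 + (+0.00593) = 0.24406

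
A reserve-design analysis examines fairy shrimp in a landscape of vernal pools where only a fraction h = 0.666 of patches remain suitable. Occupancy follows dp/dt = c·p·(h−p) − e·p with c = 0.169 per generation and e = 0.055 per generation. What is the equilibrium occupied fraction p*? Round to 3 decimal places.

0.341

Setting dp/dt = 0 and dividing by p* gives c·(h−p*) = e.
So p* = h − e/c = 0.666 − 0.055/0.169 = 0.666 − 0.3254 = 0.3406.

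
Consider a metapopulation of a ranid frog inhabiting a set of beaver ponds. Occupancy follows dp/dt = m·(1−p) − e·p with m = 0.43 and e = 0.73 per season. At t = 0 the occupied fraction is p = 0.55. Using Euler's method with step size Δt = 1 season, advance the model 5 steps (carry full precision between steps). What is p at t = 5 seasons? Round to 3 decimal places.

0.371

Update rule: p ← p + [m·(1−p) − e·p]·Δt with Δt = 1.
t = 1: p = 0.55000 + (-0.20800) = 0.34200
t = 2: p = 0.34200 + (+0.03328) = 0.37528
t = 3: p = 0.37528 + (-0.00532) = 0.36996
t = 4: p = 0.36996 + (+0.00085) = 0.37081
t = 5: p = 0.37081 + (-0.00014) = 0.37067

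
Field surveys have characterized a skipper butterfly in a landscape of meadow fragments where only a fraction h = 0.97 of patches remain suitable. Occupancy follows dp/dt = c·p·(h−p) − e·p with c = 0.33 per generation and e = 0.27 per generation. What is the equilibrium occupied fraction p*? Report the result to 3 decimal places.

0.152

Setting dp/dt = 0 and dividing by p* gives c·(h−p*) = e.
So p* = h − e/c = 0.97 − 0.27/0.33 = 0.97 − 0.8182 = 0.1518.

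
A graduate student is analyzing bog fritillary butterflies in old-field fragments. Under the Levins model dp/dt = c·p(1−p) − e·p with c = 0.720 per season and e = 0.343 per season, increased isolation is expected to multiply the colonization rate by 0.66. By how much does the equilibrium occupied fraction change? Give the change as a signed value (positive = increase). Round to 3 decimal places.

-0.245

Before: p* = 1 − 0.343/0.720 = 0.5236.
After the change, c = 0.4752, e = 0.343, so p* = 1 − 0.343/0.4752 = 0.2782.
Δp* = 0.2782 − 0.5236 = -0.2454.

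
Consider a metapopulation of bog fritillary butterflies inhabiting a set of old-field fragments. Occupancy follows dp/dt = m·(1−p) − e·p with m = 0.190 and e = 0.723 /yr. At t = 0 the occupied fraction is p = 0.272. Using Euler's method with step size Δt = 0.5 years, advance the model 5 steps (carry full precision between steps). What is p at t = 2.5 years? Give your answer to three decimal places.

Update rule: p ← p + [m·(1−p) − e·p]·Δt with Δt = 0.5.
  1  |  dp/dt·Δt = -0.029168  |  p_1 = 0.242832
  2  |  dp/dt·Δt = -0.015853  |  p_2 = 0.226979
  3  |  dp/dt·Δt = -0.008616  |  p_3 = 0.218363
  4  |  dp/dt·Δt = -0.004683  |  p_4 = 0.213680
  5  |  dp/dt·Δt = -0.002545  |  p_5 = 0.211135

0.211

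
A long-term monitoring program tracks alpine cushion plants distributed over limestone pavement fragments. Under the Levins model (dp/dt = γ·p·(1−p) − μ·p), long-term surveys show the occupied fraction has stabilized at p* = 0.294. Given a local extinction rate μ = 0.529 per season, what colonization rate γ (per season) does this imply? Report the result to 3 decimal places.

0.749

At equilibrium γ(1−p*) = μ, so γ = μ/(1−p*).
γ = 0.529/(1 − 0.294) = 0.529/0.7060 = 0.7493.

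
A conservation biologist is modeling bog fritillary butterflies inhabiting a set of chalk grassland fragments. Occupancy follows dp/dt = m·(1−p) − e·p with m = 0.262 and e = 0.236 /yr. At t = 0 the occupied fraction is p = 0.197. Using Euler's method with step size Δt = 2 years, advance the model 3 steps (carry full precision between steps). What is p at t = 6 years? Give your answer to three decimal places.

Update rule: p ← p + [m·(1−p) − e·p]·Δt with Δt = 2.
t = 2: p = 0.19700 + (+0.32779) = 0.52479
t = 4: p = 0.52479 + (+0.00131) = 0.52610
t = 6: p = 0.52610 + (+0.00001) = 0.52610

0.526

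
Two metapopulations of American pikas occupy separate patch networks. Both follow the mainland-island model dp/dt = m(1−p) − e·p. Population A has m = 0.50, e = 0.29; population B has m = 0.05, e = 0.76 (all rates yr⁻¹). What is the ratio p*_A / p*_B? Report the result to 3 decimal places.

10.253

A: p*_A = m/(m+e) = 0.50/0.7900 = 0.6329.
B: p*_B = 0.05/0.8100 = 0.0617.
p*_A / p*_B = 0.6329/0.0617 = 10.2532.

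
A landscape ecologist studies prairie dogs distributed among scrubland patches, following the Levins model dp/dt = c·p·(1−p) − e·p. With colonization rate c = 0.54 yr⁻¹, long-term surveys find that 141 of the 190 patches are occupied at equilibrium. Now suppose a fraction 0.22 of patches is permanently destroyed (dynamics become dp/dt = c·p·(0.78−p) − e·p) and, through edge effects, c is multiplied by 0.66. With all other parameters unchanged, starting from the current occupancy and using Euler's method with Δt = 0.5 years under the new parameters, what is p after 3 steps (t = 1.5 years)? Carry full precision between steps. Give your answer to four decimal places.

0.6261

Observed p* = 141/190 = 0.74211.
Balance c(1−p*) = e gives e = 0.54×(1 − 0.74211) = 0.13926.
Starting from p₀ = 0.74211; update p ← p + (dp/dt)·Δt with the new parameters.
  1  |  dp/dt·Δt = -0.046663  |  p_1 = 0.695443
  2  |  dp/dt·Δt = -0.037946  |  p_2 = 0.657497
  3  |  dp/dt·Δt = -0.031429  |  p_3 = 0.626068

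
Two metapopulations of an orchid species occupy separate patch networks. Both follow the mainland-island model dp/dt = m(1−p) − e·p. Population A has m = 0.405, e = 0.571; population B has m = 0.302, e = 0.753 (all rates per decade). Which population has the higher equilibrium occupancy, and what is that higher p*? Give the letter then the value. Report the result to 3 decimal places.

A, 0.415

A: p*_A = m/(m+e) = 0.405/0.9760 = 0.4150.
B: p*_B = 0.302/1.0550 = 0.2863.
A is higher at 0.4150.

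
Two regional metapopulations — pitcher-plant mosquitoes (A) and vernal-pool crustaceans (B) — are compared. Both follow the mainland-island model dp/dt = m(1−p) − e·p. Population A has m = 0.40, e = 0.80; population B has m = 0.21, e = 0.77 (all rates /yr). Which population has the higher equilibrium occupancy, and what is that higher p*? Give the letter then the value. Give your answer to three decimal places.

A, 0.333

A: p*_A = m/(m+e) = 0.40/1.2000 = 0.3333.
B: p*_B = 0.21/0.9800 = 0.2143.
A is higher at 0.3333.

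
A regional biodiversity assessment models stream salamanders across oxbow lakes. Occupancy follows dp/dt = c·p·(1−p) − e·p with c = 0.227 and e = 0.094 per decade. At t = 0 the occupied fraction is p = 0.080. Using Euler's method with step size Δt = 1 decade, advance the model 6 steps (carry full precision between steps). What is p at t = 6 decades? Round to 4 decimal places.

0.1488

Update rule: p ← p + [c·p·(1−p) − e·p]·Δt with Δt = 1.
p: 0.08000 → 0.08919  (Δp = +0.00919)
p: 0.08919 → 0.09924  (Δp = +0.01006)
p: 0.09924 → 0.11021  (Δp = +0.01096)
p: 0.11021 → 0.12211  (Δp = +0.01190)
p: 0.12211 → 0.13496  (Δp = +0.01286)
p: 0.13496 → 0.14878  (Δp = +0.01382)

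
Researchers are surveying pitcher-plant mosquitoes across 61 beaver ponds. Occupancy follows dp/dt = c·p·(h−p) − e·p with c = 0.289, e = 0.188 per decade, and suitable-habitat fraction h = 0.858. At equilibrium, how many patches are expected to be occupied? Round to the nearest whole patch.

13

p* = h − e/c = 0.858 − 0.6505 = 0.2075.
Expected occupied patches = N × p* = 61 × 0.2075 = 12.66 ≈ 13.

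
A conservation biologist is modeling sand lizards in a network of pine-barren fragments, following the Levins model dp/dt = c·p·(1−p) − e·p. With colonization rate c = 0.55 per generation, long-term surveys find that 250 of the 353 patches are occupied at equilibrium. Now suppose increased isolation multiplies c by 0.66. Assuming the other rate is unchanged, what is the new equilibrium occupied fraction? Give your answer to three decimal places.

Observed p* = 250/353 = 0.70822.
Balance c(1−p*) = e gives e = 0.55×(1 − 0.70822) = 0.16048.
New p* = 1 − e/c = 1 − 0.16048/0.36300 = 0.55791.

0.558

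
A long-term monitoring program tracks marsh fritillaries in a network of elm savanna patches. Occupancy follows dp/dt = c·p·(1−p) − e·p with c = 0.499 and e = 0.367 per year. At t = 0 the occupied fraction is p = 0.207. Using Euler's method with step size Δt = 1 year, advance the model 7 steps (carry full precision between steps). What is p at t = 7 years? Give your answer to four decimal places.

Update rule: p ← p + [c·p·(1−p) − e·p]·Δt with Δt = 1.
step 1: Δp = +0.00594, p = 0.21294
step 2: Δp = +0.00548, p = 0.21842
step 3: Δp = +0.00503, p = 0.22345
step 4: Δp = +0.00458, p = 0.22803
step 5: Δp = +0.00415, p = 0.23218
step 6: Δp = +0.00375, p = 0.23593
step 7: Δp = +0.00337, p = 0.23930

0.2393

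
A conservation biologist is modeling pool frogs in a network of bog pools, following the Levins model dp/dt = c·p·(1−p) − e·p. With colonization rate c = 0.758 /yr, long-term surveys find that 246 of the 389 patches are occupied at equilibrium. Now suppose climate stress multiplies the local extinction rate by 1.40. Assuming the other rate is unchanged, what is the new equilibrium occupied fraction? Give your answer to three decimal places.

Observed p* = 246/389 = 0.63239.
Balance c(1−p*) = e gives e = 0.758×(1 − 0.63239) = 0.27865.
New p* = 1 − e/c = 1 − 0.39011/0.75800 = 0.48534.

0.485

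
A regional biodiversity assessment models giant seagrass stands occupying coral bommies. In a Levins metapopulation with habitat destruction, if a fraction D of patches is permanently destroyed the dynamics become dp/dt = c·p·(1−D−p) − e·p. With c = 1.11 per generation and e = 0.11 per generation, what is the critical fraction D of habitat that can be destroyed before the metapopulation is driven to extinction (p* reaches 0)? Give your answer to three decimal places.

The nontrivial equilibrium is p* = (1−D) − e/c; extinction occurs when this hits zero.
So D_crit = 1 − e/c = 1 − 0.11/1.11 = 1 − 0.0991 = 0.9009.
Note this equals the original equilibrium occupancy — the Levins extinction-debt result.

0.901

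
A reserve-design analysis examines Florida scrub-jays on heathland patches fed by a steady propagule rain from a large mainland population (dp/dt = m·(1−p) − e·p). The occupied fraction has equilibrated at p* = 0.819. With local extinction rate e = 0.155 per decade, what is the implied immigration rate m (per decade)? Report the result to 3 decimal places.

0.701

At equilibrium m(1−p*) = e·p*, so m = e·p*/(1−p*).
m = 0.155 × 0.819 / 0.1810 = 0.1269/0.1810 = 0.7014.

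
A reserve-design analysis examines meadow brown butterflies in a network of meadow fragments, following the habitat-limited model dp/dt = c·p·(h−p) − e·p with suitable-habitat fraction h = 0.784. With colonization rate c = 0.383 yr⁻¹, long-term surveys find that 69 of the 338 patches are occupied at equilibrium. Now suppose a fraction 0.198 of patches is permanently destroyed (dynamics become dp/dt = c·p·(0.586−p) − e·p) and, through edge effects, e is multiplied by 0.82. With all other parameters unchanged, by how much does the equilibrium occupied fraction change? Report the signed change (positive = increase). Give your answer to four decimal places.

Observed p* = 69/338 = 0.20414.
Balance c(h−p*) = e gives e = 0.383×(0.784 − 0.20414) = 0.22209.
New p* = 0.586 − e/c = 0.586 − 0.18211/0.38300 = 0.11052.
Δp* = 0.11052 − 0.20414 = -0.09362.

-0.0936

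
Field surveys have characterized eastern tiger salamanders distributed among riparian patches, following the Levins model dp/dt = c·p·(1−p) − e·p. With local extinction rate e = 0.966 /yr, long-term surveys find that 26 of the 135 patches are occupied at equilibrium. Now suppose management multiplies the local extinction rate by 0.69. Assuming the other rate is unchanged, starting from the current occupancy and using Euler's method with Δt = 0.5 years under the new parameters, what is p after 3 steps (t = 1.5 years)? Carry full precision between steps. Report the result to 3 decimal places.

0.280

Observed p* = 26/135 = 0.19259.
Balance c(1−p*) = e gives c = e/(1 − 0.19259) = 0.966/0.80741 = 1.19642.
Starting from p₀ = 0.19259; update p ← p + (dp/dt)·Δt with the new parameters.
  1  |  dp/dt·Δt = +0.028837  |  p_1 = 0.221429
  2  |  dp/dt·Δt = +0.029335  |  p_2 = 0.250764
  3  |  dp/dt·Δt = +0.028821  |  p_3 = 0.279585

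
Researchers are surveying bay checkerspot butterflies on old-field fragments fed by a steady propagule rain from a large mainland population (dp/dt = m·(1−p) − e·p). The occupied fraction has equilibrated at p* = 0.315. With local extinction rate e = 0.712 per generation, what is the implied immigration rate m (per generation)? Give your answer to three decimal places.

At equilibrium m(1−p*) = e·p*, so m = e·p*/(1−p*).
m = 0.712 × 0.315 / 0.6850 = 0.2243/0.6850 = 0.3274.

0.327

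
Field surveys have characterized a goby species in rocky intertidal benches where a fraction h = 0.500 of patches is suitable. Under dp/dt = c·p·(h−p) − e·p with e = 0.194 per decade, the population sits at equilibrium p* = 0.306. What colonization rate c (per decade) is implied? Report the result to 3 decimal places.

At equilibrium c(h−p*) = e, so c = e/(h−p*).
c = 0.194/(0.500 − 0.306) = 0.194/0.1940 = 1.0000.

1.000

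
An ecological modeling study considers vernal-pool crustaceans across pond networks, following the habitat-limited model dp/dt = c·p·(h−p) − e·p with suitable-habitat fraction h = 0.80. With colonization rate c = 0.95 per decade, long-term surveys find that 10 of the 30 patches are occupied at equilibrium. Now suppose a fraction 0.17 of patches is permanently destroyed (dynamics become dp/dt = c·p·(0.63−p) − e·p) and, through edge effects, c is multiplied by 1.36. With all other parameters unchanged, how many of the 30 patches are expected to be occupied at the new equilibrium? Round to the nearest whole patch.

Observed p* = 10/30 = 0.33333.
Balance c(h−p*) = e gives e = 0.95×(0.8 − 0.33333) = 0.44334.
New p* = 0.63 − e/c = 0.63 − 0.44334/1.29200 = 0.28686.
Expected occupied = 30 × 0.28686 = 8.61 ≈ 9.

9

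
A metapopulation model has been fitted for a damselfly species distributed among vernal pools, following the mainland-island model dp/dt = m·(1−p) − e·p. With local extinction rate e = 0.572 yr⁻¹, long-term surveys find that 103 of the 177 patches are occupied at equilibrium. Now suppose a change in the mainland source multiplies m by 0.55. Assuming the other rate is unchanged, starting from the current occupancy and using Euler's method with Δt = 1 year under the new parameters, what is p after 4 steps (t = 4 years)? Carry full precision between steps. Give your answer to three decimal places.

Observed p* = 103/177 = 0.58192.
Balance m(1−p*) = e·p* gives m = e·p*/(1−p*) = 0.572×0.58192/0.41808 = 0.79616.
Starting from p₀ = 0.58192; update p ← p + (dp/dt)·Δt with the new parameters.
  1  |  dp/dt·Δt = -0.149786  |  p_1 = 0.432134
  2  |  dp/dt·Δt = +0.001481  |  p_2 = 0.433616
  3  |  dp/dt·Δt = -0.000015  |  p_3 = 0.433601
  4  |  dp/dt·Δt = +0.000000  |  p_4 = 0.433601

0.434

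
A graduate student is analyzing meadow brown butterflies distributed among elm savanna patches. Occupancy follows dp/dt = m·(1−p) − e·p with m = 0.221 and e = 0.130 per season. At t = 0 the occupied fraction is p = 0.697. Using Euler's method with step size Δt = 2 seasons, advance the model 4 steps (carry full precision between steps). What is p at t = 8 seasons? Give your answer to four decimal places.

Update rule: p ← p + [m·(1−p) − e·p]·Δt with Δt = 2.
t = 2: p = 0.69700 + (-0.04729) = 0.64971
t = 4: p = 0.64971 + (-0.01409) = 0.63561
t = 6: p = 0.63561 + (-0.00420) = 0.63141
t = 8: p = 0.63141 + (-0.00125) = 0.63016

0.6302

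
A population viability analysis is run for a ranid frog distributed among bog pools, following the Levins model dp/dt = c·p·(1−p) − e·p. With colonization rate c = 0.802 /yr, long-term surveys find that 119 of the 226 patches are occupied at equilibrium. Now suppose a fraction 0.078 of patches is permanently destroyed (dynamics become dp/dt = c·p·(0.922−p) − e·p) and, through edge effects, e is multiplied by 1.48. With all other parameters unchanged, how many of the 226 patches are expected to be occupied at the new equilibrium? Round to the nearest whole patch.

50

Observed p* = 119/226 = 0.52655.
Balance c(1−p*) = e gives e = 0.802×(1 − 0.52655) = 0.37971.
New p* = 0.922 − e/c = 0.922 − 0.56197/0.80200 = 0.22129.
Expected occupied = 226 × 0.22129 = 50.01 ≈ 50.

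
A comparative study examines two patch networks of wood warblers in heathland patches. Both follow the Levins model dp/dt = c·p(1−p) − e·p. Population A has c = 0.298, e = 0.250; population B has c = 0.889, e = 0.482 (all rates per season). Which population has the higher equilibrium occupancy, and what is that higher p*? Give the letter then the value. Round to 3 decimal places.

A: p*_A = 1 − 0.250/0.298 = 0.1611.
B: p*_B = 1 − 0.482/0.889 = 0.4578.
B is higher at 0.4578.

B, 0.458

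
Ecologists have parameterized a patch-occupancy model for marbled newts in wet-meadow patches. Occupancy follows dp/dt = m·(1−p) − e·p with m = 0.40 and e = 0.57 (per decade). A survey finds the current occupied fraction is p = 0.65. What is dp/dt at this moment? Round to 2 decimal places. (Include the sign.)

Colonization term: m·(1−p) = 0.40×0.3500 = 0.14000.
Extinction term: e·p = 0.37050.
dp/dt = 0.14000 − 0.37050 = -0.23050.

-0.23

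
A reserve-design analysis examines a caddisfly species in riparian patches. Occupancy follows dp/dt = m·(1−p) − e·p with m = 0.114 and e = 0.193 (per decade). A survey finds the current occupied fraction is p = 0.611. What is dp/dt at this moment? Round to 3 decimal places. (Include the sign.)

Colonization term: m·(1−p) = 0.114×0.3890 = 0.04435.
Extinction term: e·p = 0.11792.
dp/dt = 0.04435 − 0.11792 = -0.07358.

-0.074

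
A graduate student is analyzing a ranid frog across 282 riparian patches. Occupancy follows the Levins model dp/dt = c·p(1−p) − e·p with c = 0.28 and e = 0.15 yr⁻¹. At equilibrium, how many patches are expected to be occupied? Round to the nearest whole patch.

131

p* = 1 − e/c = 1 − 0.15/0.28 = 0.4643.
Expected occupied patches = N × p* = 282 × 0.4643 = 130.93 ≈ 131.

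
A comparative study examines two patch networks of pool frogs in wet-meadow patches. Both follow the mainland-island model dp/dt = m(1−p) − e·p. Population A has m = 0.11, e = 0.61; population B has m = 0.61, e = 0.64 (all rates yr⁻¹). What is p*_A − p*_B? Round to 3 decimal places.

A: p*_A = m/(m+e) = 0.11/0.7200 = 0.1528.
B: p*_B = 0.61/1.2500 = 0.4880.
p*_A − p*_B = 0.1528 − 0.4880 = -0.3352.

-0.335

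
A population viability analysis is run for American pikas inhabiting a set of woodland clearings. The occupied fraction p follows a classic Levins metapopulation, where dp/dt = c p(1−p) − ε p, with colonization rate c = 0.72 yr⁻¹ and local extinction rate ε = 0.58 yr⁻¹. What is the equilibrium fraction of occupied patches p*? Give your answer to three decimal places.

0.194

At equilibrium, colonization balances extinction: c·p*·(1−p*) = ε·p*.
So p* = 1 − ε/c = 1 − 0.58/0.72 = 1 − 0.8056 = 0.1944.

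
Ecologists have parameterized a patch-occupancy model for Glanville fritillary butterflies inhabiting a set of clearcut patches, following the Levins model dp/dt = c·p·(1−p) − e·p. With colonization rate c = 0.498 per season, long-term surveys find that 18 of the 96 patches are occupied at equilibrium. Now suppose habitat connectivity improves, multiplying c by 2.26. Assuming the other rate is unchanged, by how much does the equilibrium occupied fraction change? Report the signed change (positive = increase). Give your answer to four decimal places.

0.4530

Observed p* = 18/96 = 0.18750.
Balance c(1−p*) = e gives e = 0.498×(1 − 0.18750) = 0.40463.
New p* = 1 − e/c = 1 − 0.40463/1.12548 = 0.64048.
Δp* = 0.64048 − 0.18750 = +0.45298.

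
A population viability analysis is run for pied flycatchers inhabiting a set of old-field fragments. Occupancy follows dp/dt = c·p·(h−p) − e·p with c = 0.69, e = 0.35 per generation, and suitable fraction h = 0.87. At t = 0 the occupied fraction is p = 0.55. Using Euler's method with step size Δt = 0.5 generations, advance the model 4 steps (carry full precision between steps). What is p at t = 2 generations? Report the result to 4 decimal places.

0.4498

Update rule: p ← p + [c·p·(h−p) − e·p]·Δt with Δt = 0.5.
p: 0.55000 → 0.51447  (Δp = -0.03553)
p: 0.51447 → 0.48754  (Δp = -0.02693)
p: 0.48754 → 0.46655  (Δp = -0.02099)
p: 0.46655 → 0.44984  (Δp = -0.01671)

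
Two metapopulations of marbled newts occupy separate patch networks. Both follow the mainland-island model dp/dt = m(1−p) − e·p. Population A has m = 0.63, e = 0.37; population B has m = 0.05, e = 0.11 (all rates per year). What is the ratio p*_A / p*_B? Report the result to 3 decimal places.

2.016

A: p*_A = m/(m+e) = 0.63/1.0000 = 0.6300.
B: p*_B = 0.05/0.1600 = 0.3125.
p*_A / p*_B = 0.6300/0.3125 = 2.0160.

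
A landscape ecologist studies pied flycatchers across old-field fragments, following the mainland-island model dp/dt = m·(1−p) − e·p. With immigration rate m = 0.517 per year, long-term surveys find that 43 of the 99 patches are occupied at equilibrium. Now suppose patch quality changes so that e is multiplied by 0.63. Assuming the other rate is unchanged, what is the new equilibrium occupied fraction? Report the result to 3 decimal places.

0.549

Observed p* = 43/99 = 0.43434.
Balance m(1−p*) = e·p* gives e = m(1−p*)/p* = 0.517×0.56566/0.43434 = 0.67331.
New p* = m/(m+e) = 0.51700/(0.51700+0.42419) = 0.54930.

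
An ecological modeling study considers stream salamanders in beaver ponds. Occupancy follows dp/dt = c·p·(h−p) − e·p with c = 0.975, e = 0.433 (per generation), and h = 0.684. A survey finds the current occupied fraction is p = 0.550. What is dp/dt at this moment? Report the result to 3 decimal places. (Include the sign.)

Colonization term: c·p·(h−p) = 0.975×0.550×0.1340 = 0.07186.
Extinction term: e·p = 0.23815.
dp/dt = 0.07186 − 0.23815 = -0.16629.

-0.166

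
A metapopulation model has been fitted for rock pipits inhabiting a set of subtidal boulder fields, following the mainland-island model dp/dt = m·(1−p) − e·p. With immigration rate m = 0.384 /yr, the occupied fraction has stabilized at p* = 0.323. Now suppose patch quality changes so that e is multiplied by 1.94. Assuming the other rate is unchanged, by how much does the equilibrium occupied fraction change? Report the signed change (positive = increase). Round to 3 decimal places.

-0.126

Balance m(1−p*) = e·p* gives e = m(1−p*)/p* = 0.384×0.67700/0.32300 = 0.80485.
New p* = m/(m+e) = 0.38400/(0.38400+1.56141) = 0.19739.
Δp* = 0.19739 − 0.32300 = -0.12561.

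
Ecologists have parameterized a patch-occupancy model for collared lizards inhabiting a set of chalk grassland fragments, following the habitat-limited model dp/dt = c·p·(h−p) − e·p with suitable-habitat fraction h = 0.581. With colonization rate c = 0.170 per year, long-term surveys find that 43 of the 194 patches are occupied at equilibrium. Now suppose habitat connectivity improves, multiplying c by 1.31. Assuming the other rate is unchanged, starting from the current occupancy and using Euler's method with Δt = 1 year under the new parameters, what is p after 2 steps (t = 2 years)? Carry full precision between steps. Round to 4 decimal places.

0.2299

Observed p* = 43/194 = 0.22165.
Balance c(h−p*) = e gives e = 0.170×(0.581 − 0.22165) = 0.06109.
Starting from p₀ = 0.22165; update p ← p + (dp/dt)·Δt with the new parameters.
p: 0.22165 → 0.22585  (Δp = +0.00420)
p: 0.22585 → 0.22991  (Δp = +0.00407)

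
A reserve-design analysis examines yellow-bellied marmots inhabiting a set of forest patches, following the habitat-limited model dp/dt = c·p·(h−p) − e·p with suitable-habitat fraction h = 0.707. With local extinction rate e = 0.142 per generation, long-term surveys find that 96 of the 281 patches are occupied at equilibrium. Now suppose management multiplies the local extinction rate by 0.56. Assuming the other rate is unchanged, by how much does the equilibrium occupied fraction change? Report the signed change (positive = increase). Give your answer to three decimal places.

Observed p* = 96/281 = 0.34164.
Balance c(h−p*) = e gives c = e/(0.707 − 0.34164) = 0.142/0.36536 = 0.38866.
New p* = 0.707 − e/c = 0.707 − 0.07952/0.38866 = 0.50240.
Δp* = 0.50240 − 0.34164 = +0.16076.

0.161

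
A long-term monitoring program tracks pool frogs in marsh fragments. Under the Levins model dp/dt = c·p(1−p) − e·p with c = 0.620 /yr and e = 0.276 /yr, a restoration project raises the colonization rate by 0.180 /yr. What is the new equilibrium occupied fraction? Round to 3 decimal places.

Before: p* = 1 − 0.276/0.620 = 0.5548.
After the change, c = 0.8, e = 0.276, so p* = 1 − 0.276/0.8 = 0.6550.

0.655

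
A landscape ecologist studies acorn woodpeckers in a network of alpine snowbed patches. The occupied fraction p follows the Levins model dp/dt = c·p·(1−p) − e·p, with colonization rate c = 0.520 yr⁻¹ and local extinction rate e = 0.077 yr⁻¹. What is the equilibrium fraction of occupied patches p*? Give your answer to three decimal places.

0.852

Setting dp/dt = 0 and dividing through by p* gives c·(1−p*) = e.
So p* = 1 − e/c = 1 − 0.077/0.520 = 1 − 0.1481 = 0.8519.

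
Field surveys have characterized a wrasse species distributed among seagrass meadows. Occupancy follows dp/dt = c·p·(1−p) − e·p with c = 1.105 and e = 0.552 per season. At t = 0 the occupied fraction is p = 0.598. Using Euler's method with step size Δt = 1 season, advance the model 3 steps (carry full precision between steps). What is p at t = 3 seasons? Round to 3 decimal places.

Update rule: p ← p + [c·p·(1−p) − e·p]·Δt with Δt = 1.
step 1: Δp = -0.06446, p = 0.53354
step 2: Δp = -0.01951, p = 0.51403
step 3: Δp = -0.00771, p = 0.50632

0.506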